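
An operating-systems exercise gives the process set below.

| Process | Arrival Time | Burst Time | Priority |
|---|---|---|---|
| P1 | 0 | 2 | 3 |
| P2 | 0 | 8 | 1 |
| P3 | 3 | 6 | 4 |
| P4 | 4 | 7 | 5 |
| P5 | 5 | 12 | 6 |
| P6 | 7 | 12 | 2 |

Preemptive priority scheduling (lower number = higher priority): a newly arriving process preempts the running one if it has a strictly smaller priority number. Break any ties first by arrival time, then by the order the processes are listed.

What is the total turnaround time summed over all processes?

141

Schedule: | P2 0-8 | P6 8-20 | P1 20-22 | P3 22-28 | P4 28-35 | P5 35-47 |
Completion: P1=22  P2=8  P3=28  P4=35  P5=47  P6=20
Turnaround (C−A): P1=22  P2=8  P3=25  P4=31  P5=42  P6=13
Turnaround = completion − arrival: P1=22, P2=8, P3=25, P4=31, P5=42, P6=13
Total turnaround = 22 + 8 + 25 + 31 + 42 + 13 = 141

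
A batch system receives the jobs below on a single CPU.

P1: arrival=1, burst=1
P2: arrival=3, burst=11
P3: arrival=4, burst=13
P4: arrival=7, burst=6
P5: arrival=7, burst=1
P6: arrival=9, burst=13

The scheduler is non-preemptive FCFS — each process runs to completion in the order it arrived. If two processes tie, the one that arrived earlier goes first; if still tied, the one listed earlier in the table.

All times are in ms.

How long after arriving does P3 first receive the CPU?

Timeline: | idle 0-1 | P1 1-2 | idle 2-3 | P2 3-14 | P3 14-27 | P4 27-33 | P5 33-34 | P6 34-47 |
Completion: P1=2  P2=14  P3=27  P4=33  P5=34  P6=47
Turnaround (C−A): P1=1  P2=11  P3=23  P4=26  P5=27  P6=38
Response(P3) = first start − arrival = 14 − 4 = 10

10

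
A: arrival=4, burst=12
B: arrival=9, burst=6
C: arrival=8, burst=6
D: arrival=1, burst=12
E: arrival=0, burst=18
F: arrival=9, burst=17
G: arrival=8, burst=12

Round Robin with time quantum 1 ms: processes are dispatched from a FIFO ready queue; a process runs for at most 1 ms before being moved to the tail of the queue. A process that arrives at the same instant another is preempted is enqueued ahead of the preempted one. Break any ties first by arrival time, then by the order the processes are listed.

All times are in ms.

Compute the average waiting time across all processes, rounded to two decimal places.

48.71

Gantt: | E 0-1 | D 1-2 | E 2-3 | D 3-4 | E 4-5 | A 5-6 | D 6-7 | E 7-8 | A 8-9 | D 9-10 | C 10-11 | G 11-12 | E 12-13 | B 13-14 | F 14-15 | A 15-16 | D 16-17 | C 17-18 | G 18-19 | E 19-20 | B 20-21 | F 21-22 | A 22-23 | D 23-24 | C 24-25 | G 25-26 | E 26-27 | B 27-28 | F 28-29 | A 29-30 | D 30-31 | C 31-32 | G 32-33 | E 33-34 | B 34-35 | F 35-36 | A 36-37 | D 37-38 | C 38-39 | G 39-40 | E 40-41 | B 41-42 | F 42-43 | A 43-44 | D 44-45 | C 45-46 | G 46-47 | E 47-48 | B 48-49 | F 49-50 | A 50-51 | D 51-52 | G 52-53 | E 53-54 | F 54-55 | A 55-56 | D 56-57 | G 57-58 | E 58-59 | F 59-60 | A 60-61 | D 61-62 | G 62-63 | E 63-64 | F 64-65 | A 65-66 | G 66-67 | E 67-68 | F 68-69 | A 69-70 | G 70-71 | E 71-72 | F 72-73 | G 73-74 | E 74-75 | F 75-76 | E 76-77 | F 77-78 | E 78-79 | F 79-83 |
Completion: A=70  B=49  C=46  D=62  E=79  F=83  G=74
Turnaround (C−A): A=66  B=40  C=38  D=61  E=79  F=74  G=66
Waiting times: A=54, B=34, C=32, D=49, E=61, F=57, G=54
Average waiting = (54+34+32+49+61+57+54) / 7 = 341/7 = 48.71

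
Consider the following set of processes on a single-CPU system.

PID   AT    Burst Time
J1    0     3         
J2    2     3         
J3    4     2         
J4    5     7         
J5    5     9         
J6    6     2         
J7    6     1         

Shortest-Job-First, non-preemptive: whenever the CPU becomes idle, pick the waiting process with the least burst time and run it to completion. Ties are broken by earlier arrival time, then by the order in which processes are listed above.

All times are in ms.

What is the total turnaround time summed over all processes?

53

Gantt: | J1 0-3 | J2 3-6 | J7 6-7 | J3 7-9 | J6 9-11 | J4 11-18 | J5 18-27 |
Completion: J1=3  J2=6  J3=9  J4=18  J5=27  J6=11  J7=7
Turnaround = completion − arrival: J1=3, J2=4, J3=5, J4=13, J5=22, J6=5, J7=1
Total turnaround = 3 + 4 + 5 + 13 + 22 + 5 + 1 = 53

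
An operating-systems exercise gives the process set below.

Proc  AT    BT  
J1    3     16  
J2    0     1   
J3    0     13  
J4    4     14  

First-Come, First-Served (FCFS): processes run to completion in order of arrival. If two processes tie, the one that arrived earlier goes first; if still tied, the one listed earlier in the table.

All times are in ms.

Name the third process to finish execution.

Schedule: | J2 0-1 | J3 1-14 | J1 14-30 | J4 30-44 |
Completion: J1=30  J2=1  J3=14  J4=44
Turnaround (C−A): J1=27  J2=1  J3=14  J4=40
Finish order: J2 → J3 → J1 → J4

J1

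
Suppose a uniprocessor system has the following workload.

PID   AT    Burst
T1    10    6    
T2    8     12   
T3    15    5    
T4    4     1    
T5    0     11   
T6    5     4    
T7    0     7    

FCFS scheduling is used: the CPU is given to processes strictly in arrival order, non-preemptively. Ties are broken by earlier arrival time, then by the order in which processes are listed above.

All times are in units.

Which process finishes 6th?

T1

Schedule: | T5 0-11 | T7 11-18 | T4 18-19 | T6 19-23 | T2 23-35 | T1 35-41 | T3 41-46 |
Completion: T1=41  T2=35  T3=46  T4=19  T5=11  T6=23  T7=18
Turnaround (C−A): T1=31  T2=27  T3=31  T4=15  T5=11  T6=18  T7=18
Finish order: T5 → T7 → T4 → T6 → T2 → T1 → T3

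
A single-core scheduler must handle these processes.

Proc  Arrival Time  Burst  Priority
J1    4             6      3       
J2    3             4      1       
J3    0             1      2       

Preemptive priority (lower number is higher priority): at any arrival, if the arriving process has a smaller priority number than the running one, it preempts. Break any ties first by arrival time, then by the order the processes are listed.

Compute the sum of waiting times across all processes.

Timeline: | J3 0-1 | idle 1-3 | J2 3-7 | J1 7-13 |
Completion: J1=13  J2=7  J3=1
Turnaround (C−A): J1=9  J2=4  J3=1
Waiting = turnaround − burst: J1=3, J2=0, J3=0
Total waiting = 3 + 0 + 0 = 3

3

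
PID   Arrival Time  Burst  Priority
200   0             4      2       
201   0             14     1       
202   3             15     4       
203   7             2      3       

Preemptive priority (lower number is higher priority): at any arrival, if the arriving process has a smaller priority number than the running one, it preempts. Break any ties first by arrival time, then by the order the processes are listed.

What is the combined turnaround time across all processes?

Timeline: | 201 0-14 | 200 14-18 | 203 18-20 | 202 20-35 |
Completion: 200=18  201=14  202=35  203=20
Turnaround = completion − arrival: 200=18, 201=14, 202=32, 203=13
Total turnaround = 18 + 14 + 32 + 13 = 77

77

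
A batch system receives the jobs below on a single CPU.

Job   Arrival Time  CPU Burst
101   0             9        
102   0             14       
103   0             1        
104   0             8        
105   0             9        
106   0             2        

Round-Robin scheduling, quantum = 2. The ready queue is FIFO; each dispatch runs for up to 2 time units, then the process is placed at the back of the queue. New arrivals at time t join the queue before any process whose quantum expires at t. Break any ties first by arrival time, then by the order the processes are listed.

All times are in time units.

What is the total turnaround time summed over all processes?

167

Gantt: | 101 0-2 | 102 2-4 | 103 4-5 | 104 5-7 | 105 7-9 | 106 9-11 | 101 11-13 | 102 13-15 | 104 15-17 | 105 17-19 | 101 19-21 | 102 21-23 | 104 23-25 | 105 25-27 | 101 27-29 | 102 29-31 | 104 31-33 | 105 33-35 | 101 35-36 | 102 36-38 | 105 38-39 | 102 39-43 |
Completion: 101=36  102=43  103=5  104=33  105=39  106=11
Turnaround = completion − arrival: 101=36, 102=43, 103=5, 104=33, 105=39, 106=11
Total turnaround = 36 + 43 + 5 + 33 + 39 + 11 = 167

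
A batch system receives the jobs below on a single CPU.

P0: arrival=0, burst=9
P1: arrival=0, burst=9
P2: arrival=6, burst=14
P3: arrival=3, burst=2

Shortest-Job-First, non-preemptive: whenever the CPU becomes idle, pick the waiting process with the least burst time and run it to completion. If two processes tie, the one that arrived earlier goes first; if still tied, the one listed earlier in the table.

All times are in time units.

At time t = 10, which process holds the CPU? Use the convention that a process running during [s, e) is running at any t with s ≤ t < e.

Timeline: | P0 0-9 | P3 9-11 | P1 11-20 | P2 20-34 |
Completion: P0=9  P1=20  P2=34  P3=11
Turnaround (C−A): P0=9  P1=20  P2=28  P3=8

P3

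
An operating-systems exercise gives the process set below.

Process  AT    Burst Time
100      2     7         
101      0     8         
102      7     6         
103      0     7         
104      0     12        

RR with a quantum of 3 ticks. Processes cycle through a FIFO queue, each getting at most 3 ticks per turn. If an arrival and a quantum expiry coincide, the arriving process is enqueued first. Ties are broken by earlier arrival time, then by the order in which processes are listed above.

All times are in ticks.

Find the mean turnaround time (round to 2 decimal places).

32.00

Gantt: | 101 0-3 | 103 3-6 | 104 6-9 | 100 9-12 | 101 12-15 | 103 15-18 | 102 18-21 | 104 21-24 | 100 24-27 | 101 27-29 | 103 29-30 | 102 30-33 | 104 33-36 | 100 36-37 | 104 37-40 |
Completion: 100=37  101=29  102=33  103=30  104=40
Turnaround times: 100=35, 101=29, 102=26, 103=30, 104=40
Average turnaround = (35+29+26+30+40) / 5 = 160/5 = 32.00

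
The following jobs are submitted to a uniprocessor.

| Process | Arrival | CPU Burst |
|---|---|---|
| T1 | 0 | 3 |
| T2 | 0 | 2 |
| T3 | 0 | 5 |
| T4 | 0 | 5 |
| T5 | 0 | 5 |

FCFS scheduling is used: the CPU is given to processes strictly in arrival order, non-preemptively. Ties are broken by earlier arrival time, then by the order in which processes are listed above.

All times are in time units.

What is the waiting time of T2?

3

Gantt: | T1 0-3 | T2 3-5 | T3 5-10 | T4 10-15 | T5 15-20 |
Completion: T1=3  T2=5  T3=10  T4=15  T5=20
Waiting(T2) = turnaround − burst = 5 − 2 = 3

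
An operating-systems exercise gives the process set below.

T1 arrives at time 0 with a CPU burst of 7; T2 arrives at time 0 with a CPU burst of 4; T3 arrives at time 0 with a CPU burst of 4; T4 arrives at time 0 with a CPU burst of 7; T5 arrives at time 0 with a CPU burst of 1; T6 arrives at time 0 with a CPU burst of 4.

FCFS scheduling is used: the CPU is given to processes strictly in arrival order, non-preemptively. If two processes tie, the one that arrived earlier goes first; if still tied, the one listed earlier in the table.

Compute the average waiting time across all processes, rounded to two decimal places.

Schedule: | T1 0-7 | T2 7-11 | T3 11-15 | T4 15-22 | T5 22-23 | T6 23-27 |
Completion: T1=7  T2=11  T3=15  T4=22  T5=23  T6=27
Turnaround (C−A): T1=7  T2=11  T3=15  T4=22  T5=23  T6=27
Waiting times: T1=0, T2=7, T3=11, T4=15, T5=22, T6=23
Average waiting = (0+7+11+15+22+23) / 6 = 78/6 = 13.00

13.00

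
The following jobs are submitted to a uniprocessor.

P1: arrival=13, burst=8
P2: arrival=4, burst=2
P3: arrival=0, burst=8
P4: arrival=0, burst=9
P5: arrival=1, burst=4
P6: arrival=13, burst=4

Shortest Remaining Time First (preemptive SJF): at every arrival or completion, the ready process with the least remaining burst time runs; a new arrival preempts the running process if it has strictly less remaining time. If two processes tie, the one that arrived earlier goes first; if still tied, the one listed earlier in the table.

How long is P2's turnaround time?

3

Gantt: | P3 0-1 | P5 1-5 | P2 5-7 | P3 7-14 | P6 14-18 | P1 18-26 | P4 26-35 |
Completion: P1=26  P2=7  P3=14  P4=35  P5=5  P6=18
Turnaround (C−A): P1=13  P2=3  P3=14  P4=35  P5=4  P6=5
Turnaround(P2) = completion − arrival = 7 − 4 = 3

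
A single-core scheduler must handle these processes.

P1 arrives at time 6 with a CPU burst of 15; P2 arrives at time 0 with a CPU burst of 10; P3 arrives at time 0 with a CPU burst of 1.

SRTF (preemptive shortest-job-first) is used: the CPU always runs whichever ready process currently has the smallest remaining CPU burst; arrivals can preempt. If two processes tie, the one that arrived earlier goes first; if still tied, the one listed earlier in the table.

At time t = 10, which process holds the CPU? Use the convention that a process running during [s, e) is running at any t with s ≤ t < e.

P2

Gantt: | P3 0-1 | P2 1-11 | P1 11-26 |
Completion: P1=26  P2=11  P3=1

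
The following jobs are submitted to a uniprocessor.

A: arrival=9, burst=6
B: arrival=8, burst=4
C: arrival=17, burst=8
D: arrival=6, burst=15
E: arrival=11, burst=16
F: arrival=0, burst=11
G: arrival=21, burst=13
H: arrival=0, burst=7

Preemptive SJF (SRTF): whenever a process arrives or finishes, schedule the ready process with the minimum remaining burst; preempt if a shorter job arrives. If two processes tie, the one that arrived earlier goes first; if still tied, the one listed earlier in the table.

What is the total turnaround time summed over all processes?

Timeline: | H 0-7 | F 7-8 | B 8-12 | A 12-18 | C 18-26 | F 26-36 | G 36-49 | D 49-64 | E 64-80 |
Completion: A=18  B=12  C=26  D=64  E=80  F=36  G=49  H=7
Turnaround (C−A): A=9  B=4  C=9  D=58  E=69  F=36  G=28  H=7
Turnaround = completion − arrival: A=9, B=4, C=9, D=58, E=69, F=36, G=28, H=7
Total turnaround = 9 + 4 + 9 + 58 + 69 + 36 + 28 + 7 = 220

220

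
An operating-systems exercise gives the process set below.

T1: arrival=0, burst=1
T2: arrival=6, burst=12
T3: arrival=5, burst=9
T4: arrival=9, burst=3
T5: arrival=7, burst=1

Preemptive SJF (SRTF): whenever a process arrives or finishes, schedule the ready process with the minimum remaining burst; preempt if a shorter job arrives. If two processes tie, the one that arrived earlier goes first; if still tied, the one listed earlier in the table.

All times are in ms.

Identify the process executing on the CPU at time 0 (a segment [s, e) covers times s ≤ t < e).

Schedule: | T1 0-1 | idle 1-5 | T3 5-7 | T5 7-8 | T3 8-9 | T4 9-12 | T3 12-18 | T2 18-30 |
Completion: T1=1  T2=30  T3=18  T4=12  T5=8
Turnaround (C−A): T1=1  T2=24  T3=13  T4=3  T5=1

T1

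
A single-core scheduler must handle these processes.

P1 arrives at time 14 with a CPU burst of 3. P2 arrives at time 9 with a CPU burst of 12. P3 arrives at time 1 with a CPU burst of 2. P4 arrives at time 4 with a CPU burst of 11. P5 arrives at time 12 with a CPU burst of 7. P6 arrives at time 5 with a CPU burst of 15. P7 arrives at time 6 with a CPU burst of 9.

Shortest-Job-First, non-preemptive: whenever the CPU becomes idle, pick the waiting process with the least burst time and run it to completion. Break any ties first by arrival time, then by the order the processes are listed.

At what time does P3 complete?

3

Gantt: | idle 0-1 | P3 1-3 | idle 3-4 | P4 4-15 | P1 15-18 | P5 18-25 | P7 25-34 | P2 34-46 | P6 46-61 |
Completion: P1=18  P2=46  P3=3  P4=15  P5=25  P6=61  P7=34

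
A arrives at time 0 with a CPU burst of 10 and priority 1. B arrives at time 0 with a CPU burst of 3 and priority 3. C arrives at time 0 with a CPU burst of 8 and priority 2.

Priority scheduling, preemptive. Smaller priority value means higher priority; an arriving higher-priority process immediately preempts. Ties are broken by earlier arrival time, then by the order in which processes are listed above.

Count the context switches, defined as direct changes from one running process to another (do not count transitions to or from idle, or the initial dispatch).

2

Timeline: | A 0-10 | C 10-18 | B 18-21 |
Completion: A=10  B=21  C=18
Turnaround (C−A): A=10  B=21  C=18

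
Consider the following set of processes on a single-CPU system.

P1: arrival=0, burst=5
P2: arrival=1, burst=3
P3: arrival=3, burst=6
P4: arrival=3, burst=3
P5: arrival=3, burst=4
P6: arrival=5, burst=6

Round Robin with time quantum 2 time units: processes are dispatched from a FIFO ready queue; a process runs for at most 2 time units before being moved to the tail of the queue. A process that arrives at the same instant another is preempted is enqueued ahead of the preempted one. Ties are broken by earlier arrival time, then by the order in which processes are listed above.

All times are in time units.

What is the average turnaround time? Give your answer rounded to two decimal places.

Schedule: | P1 0-2 | P2 2-4 | P1 4-6 | P3 6-8 | P4 8-10 | P5 10-12 | P2 12-13 | P6 13-15 | P1 15-16 | P3 16-18 | P4 18-19 | P5 19-21 | P6 21-23 | P3 23-25 | P6 25-27 |
Completion: P1=16  P2=13  P3=25  P4=19  P5=21  P6=27
Turnaround (C−A): P1=16  P2=12  P3=22  P4=16  P5=18  P6=22
Turnaround times: P1=16, P2=12, P3=22, P4=16, P5=18, P6=22
Average turnaround = (16+12+22+16+18+22) / 6 = 106/6 = 17.67

17.67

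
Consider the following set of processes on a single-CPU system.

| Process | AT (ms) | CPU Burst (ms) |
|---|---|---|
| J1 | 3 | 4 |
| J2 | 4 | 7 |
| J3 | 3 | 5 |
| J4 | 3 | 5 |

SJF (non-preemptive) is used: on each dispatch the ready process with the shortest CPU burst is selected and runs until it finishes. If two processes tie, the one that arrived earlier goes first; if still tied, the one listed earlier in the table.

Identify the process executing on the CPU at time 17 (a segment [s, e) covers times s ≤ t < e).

Timeline: | idle 0-3 | J1 3-7 | J3 7-12 | J4 12-17 | J2 17-24 |
Completion: J1=7  J2=24  J3=12  J4=17
Turnaround (C−A): J1=4  J2=20  J3=9  J4=14

J2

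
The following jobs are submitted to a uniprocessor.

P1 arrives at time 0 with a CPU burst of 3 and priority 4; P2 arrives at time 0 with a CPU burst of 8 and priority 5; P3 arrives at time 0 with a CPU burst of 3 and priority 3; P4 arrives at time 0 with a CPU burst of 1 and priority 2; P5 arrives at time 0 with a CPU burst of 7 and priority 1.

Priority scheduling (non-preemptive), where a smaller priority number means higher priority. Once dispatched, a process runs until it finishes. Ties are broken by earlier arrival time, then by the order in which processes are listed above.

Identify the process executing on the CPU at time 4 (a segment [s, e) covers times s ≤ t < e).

Schedule: | P5 0-7 | P4 7-8 | P3 8-11 | P1 11-14 | P2 14-22 |
Completion: P1=14  P2=22  P3=11  P4=8  P5=7
Turnaround (C−A): P1=14  P2=22  P3=11  P4=8  P5=7

P5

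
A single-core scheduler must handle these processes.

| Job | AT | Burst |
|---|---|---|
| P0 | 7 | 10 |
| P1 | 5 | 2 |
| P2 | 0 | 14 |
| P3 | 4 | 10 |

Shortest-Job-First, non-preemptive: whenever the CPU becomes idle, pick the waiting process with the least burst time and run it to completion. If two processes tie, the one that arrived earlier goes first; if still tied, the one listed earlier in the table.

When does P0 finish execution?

36

Schedule: | P2 0-14 | P1 14-16 | P3 16-26 | P0 26-36 |
Completion: P0=36  P1=16  P2=14  P3=26
Turnaround (C−A): P0=29  P1=11  P2=14  P3=22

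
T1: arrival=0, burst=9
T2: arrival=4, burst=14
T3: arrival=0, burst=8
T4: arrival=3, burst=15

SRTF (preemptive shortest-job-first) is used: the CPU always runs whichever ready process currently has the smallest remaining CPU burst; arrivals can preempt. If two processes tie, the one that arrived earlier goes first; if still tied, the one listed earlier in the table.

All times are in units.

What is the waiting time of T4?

28

Schedule: | T3 0-8 | T1 8-17 | T2 17-31 | T4 31-46 |
Completion: T1=17  T2=31  T3=8  T4=46
Turnaround (C−A): T1=17  T2=27  T3=8  T4=43
Waiting(T4) = turnaround − burst = 43 − 15 = 28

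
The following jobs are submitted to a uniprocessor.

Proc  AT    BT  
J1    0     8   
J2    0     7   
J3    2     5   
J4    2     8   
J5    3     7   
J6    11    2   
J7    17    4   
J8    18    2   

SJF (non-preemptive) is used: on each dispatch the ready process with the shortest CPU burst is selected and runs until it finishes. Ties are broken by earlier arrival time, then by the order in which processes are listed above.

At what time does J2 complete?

7

Gantt: | J2 0-7 | J3 7-12 | J6 12-14 | J5 14-21 | J8 21-23 | J7 23-27 | J1 27-35 | J4 35-43 |
Completion: J1=35  J2=7  J3=12  J4=43  J5=21  J6=14  J7=27  J8=23
Turnaround (C−A): J1=35  J2=7  J3=10  J4=41  J5=18  J6=3  J7=10  J8=5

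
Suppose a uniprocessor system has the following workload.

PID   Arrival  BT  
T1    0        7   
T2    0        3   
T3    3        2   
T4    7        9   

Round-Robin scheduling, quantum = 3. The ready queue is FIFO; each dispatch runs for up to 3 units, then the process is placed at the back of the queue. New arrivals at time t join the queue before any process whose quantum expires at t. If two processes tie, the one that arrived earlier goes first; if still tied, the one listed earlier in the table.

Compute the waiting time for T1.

Schedule: | T1 0-3 | T2 3-6 | T3 6-8 | T1 8-11 | T4 11-14 | T1 14-15 | T4 15-21 |
Completion: T1=15  T2=6  T3=8  T4=21
Waiting(T1) = turnaround − burst = 15 − 7 = 8

8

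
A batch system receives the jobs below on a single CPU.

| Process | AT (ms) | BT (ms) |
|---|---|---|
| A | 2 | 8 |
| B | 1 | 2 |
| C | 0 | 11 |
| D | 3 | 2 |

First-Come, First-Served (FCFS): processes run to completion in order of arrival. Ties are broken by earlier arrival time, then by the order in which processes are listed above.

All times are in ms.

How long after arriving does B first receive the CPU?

10

Schedule: | C 0-11 | B 11-13 | A 13-21 | D 21-23 |
Completion: A=21  B=13  C=11  D=23
Response(B) = first start − arrival = 11 − 1 = 10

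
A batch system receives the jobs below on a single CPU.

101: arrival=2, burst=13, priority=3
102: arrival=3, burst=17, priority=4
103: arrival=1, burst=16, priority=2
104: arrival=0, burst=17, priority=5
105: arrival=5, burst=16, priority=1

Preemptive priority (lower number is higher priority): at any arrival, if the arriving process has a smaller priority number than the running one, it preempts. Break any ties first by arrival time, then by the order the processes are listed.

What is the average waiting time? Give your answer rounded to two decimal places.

30.40

Gantt: | 104 0-1 | 103 1-5 | 105 5-21 | 103 21-33 | 101 33-46 | 102 46-63 | 104 63-79 |
Completion: 101=46  102=63  103=33  104=79  105=21
Turnaround (C−A): 101=44  102=60  103=32  104=79  105=16
Waiting times: 101=31, 102=43, 103=16, 104=62, 105=0
Average waiting = (31+43+16+62+0) / 5 = 152/5 = 30.40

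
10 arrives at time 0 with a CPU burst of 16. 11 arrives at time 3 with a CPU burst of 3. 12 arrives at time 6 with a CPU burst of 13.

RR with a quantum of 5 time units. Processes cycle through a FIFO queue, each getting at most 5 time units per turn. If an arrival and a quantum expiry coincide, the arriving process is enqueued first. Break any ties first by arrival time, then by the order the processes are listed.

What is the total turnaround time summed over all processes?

60

Schedule: | 10 0-5 | 11 5-8 | 10 8-13 | 12 13-18 | 10 18-23 | 12 23-28 | 10 28-29 | 12 29-32 |
Completion: 10=29  11=8  12=32
Turnaround (C−A): 10=29  11=5  12=26
Turnaround = completion − arrival: 10=29, 11=5, 12=26
Total turnaround = 29 + 5 + 26 = 60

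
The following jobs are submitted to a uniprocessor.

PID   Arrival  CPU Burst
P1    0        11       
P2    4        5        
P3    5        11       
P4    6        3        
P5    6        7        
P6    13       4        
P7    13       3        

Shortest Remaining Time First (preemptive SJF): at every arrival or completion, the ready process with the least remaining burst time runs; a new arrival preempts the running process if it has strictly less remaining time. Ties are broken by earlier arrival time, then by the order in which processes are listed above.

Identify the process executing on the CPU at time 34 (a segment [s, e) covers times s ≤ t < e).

P3

Schedule: | P1 0-4 | P2 4-9 | P4 9-12 | P1 12-13 | P7 13-16 | P6 16-20 | P1 20-26 | P5 26-33 | P3 33-44 |
Completion: P1=26  P2=9  P3=44  P4=12  P5=33  P6=20  P7=16
Turnaround (C−A): P1=26  P2=5  P3=39  P4=6  P5=27  P6=7  P7=3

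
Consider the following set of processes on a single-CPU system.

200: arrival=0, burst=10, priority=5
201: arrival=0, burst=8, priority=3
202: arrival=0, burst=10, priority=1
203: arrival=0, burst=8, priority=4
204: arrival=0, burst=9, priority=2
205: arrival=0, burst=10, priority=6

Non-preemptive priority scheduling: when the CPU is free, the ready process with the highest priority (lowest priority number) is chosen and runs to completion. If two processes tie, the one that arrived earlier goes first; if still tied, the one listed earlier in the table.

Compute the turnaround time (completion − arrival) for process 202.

Schedule: | 202 0-10 | 204 10-19 | 201 19-27 | 203 27-35 | 200 35-45 | 205 45-55 |
Completion: 200=45  201=27  202=10  203=35  204=19  205=55
Turnaround (C−A): 200=45  201=27  202=10  203=35  204=19  205=55
Turnaround(202) = completion − arrival = 10 − 0 = 10

10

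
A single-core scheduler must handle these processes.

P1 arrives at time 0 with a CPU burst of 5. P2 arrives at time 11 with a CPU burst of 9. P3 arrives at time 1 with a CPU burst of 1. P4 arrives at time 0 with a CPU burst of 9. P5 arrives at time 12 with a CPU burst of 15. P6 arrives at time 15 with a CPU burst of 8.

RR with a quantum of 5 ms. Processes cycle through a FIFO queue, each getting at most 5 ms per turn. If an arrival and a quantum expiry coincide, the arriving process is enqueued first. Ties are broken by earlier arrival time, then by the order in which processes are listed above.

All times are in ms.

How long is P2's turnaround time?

Schedule: | P1 0-5 | P4 5-10 | P3 10-11 | P4 11-15 | P2 15-20 | P5 20-25 | P6 25-30 | P2 30-34 | P5 34-39 | P6 39-42 | P5 42-47 |
Completion: P1=5  P2=34  P3=11  P4=15  P5=47  P6=42
Turnaround (C−A): P1=5  P2=23  P3=10  P4=15  P5=35  P6=27
Turnaround(P2) = completion − arrival = 34 − 11 = 23

23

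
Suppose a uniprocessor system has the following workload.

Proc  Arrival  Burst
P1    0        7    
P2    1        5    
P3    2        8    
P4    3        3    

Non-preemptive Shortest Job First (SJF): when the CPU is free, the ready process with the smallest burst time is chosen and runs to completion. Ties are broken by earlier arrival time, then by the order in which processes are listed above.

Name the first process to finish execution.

P1

Timeline: | P1 0-7 | P4 7-10 | P2 10-15 | P3 15-23 |
Completion: P1=7  P2=15  P3=23  P4=10
Finish order: P1 → P4 → P2 → P3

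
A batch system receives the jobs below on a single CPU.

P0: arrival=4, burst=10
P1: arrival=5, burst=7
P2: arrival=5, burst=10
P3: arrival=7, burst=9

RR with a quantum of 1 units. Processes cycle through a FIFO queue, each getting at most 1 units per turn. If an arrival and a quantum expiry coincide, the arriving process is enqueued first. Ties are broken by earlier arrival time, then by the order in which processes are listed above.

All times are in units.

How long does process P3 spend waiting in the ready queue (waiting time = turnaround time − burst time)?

Gantt: | idle 0-4 | P0 4-5 | P1 5-6 | P2 6-7 | P0 7-8 | P1 8-9 | P3 9-10 | P2 10-11 | P0 11-12 | P1 12-13 | P3 13-14 | P2 14-15 | P0 15-16 | P1 16-17 | P3 17-18 | P2 18-19 | P0 19-20 | P1 20-21 | P3 21-22 | P2 22-23 | P0 23-24 | P1 24-25 | P3 25-26 | P2 26-27 | P0 27-28 | P1 28-29 | P3 29-30 | P2 30-31 | P0 31-32 | P3 32-33 | P2 33-34 | P0 34-35 | P3 35-36 | P2 36-37 | P0 37-38 | P3 38-39 | P2 39-40 |
Completion: P0=38  P1=29  P2=40  P3=39
Turnaround (C−A): P0=34  P1=24  P2=35  P3=32
Waiting(P3) = turnaround − burst = 32 − 9 = 23

23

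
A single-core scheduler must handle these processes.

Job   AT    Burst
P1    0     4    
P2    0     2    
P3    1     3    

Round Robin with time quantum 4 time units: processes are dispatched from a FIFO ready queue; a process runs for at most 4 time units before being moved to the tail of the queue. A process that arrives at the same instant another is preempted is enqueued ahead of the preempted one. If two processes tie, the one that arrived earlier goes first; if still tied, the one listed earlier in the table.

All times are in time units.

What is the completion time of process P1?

Gantt: | P1 0-4 | P2 4-6 | P3 6-9 |
Completion: P1=4  P2=6  P3=9
Turnaround (C−A): P1=4  P2=6  P3=8

4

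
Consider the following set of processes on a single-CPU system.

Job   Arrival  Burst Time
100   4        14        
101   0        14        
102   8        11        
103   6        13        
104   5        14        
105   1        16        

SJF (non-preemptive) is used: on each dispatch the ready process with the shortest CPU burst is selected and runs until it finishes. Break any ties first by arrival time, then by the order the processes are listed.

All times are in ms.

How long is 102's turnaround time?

17

Timeline: | 101 0-14 | 102 14-25 | 103 25-38 | 100 38-52 | 104 52-66 | 105 66-82 |
Completion: 100=52  101=14  102=25  103=38  104=66  105=82
Turnaround (C−A): 100=48  101=14  102=17  103=32  104=61  105=81
Turnaround(102) = completion − arrival = 25 − 8 = 17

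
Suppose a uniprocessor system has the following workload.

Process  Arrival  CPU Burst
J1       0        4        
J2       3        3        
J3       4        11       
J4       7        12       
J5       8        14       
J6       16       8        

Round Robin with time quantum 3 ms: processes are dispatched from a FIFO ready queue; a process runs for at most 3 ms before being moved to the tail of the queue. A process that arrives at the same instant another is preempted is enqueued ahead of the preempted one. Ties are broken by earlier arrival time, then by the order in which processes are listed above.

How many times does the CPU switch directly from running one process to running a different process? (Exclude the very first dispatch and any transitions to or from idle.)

17

Gantt: | J1 0-3 | J2 3-6 | J1 6-7 | J3 7-10 | J4 10-13 | J5 13-16 | J3 16-19 | J4 19-22 | J6 22-25 | J5 25-28 | J3 28-31 | J4 31-34 | J6 34-37 | J5 37-40 | J3 40-42 | J4 42-45 | J6 45-47 | J5 47-52 |
Completion: J1=7  J2=6  J3=42  J4=45  J5=52  J6=47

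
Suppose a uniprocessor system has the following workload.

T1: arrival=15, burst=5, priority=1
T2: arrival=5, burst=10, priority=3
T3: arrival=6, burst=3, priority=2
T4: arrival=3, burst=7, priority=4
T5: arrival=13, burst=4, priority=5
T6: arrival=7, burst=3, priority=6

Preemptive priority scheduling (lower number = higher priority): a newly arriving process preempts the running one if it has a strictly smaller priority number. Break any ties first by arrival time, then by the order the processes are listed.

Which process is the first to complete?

Gantt: | idle 0-3 | T4 3-5 | T2 5-6 | T3 6-9 | T2 9-15 | T1 15-20 | T2 20-23 | T4 23-28 | T5 28-32 | T6 32-35 |
Completion: T1=20  T2=23  T3=9  T4=28  T5=32  T6=35
Finish order: T3 → T1 → T2 → T4 → T5 → T6

T3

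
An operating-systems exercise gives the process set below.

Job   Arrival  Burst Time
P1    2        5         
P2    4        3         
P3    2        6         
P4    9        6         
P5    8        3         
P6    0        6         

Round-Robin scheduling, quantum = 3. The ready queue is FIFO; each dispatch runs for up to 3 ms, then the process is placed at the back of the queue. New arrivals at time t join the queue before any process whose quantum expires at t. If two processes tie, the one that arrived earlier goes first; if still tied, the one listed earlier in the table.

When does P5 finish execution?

Timeline: | P6 0-3 | P1 3-6 | P3 6-9 | P6 9-12 | P2 12-15 | P1 15-17 | P5 17-20 | P4 20-23 | P3 23-26 | P4 26-29 |
Completion: P1=17  P2=15  P3=26  P4=29  P5=20  P6=12
Turnaround (C−A): P1=15  P2=11  P3=24  P4=20  P5=12  P6=12

20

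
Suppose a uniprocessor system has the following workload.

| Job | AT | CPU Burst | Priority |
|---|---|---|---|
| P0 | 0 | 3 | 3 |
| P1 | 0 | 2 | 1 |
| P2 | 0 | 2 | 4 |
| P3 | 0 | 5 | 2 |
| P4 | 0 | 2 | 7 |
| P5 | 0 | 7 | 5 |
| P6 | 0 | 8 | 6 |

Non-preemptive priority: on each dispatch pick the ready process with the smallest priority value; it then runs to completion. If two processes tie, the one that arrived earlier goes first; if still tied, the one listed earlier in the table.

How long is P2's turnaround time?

Timeline: | P1 0-2 | P3 2-7 | P0 7-10 | P2 10-12 | P5 12-19 | P6 19-27 | P4 27-29 |
Completion: P0=10  P1=2  P2=12  P3=7  P4=29  P5=19  P6=27
Turnaround (C−A): P0=10  P1=2  P2=12  P3=7  P4=29  P5=19  P6=27
Turnaround(P2) = completion − arrival = 12 − 0 = 12

12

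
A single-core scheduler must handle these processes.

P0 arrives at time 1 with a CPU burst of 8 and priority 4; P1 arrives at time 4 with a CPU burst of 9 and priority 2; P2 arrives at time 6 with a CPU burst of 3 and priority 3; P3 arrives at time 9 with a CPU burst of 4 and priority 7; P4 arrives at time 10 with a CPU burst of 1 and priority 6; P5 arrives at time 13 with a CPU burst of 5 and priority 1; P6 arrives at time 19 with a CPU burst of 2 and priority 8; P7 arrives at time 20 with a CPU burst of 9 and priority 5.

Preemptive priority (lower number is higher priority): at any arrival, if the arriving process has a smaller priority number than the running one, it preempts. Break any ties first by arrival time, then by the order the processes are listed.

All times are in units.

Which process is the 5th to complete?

P7

Schedule: | idle 0-1 | P0 1-4 | P1 4-13 | P5 13-18 | P2 18-21 | P0 21-26 | P7 26-35 | P4 35-36 | P3 36-40 | P6 40-42 |
Completion: P0=26  P1=13  P2=21  P3=40  P4=36  P5=18  P6=42  P7=35
Finish order: P1 → P5 → P2 → P0 → P7 → P4 → P3 → P6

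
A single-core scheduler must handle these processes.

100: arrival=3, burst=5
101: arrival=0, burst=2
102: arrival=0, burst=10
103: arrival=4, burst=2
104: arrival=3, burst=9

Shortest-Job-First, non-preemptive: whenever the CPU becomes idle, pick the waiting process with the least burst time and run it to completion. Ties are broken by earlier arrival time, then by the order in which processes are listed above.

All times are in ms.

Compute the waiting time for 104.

Schedule: | 101 0-2 | 102 2-12 | 103 12-14 | 100 14-19 | 104 19-28 |
Completion: 100=19  101=2  102=12  103=14  104=28
Turnaround (C−A): 100=16  101=2  102=12  103=10  104=25
Waiting(104) = turnaround − burst = 25 − 9 = 16

16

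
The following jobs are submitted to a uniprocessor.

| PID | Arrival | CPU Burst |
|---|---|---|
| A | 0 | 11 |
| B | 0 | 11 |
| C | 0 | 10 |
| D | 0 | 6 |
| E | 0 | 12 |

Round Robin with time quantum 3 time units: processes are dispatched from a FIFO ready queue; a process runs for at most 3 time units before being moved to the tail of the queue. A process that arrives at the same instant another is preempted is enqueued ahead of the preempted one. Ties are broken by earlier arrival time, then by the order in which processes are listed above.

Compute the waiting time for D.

21

Gantt: | A 0-3 | B 3-6 | C 6-9 | D 9-12 | E 12-15 | A 15-18 | B 18-21 | C 21-24 | D 24-27 | E 27-30 | A 30-33 | B 33-36 | C 36-39 | E 39-42 | A 42-44 | B 44-46 | C 46-47 | E 47-50 |
Completion: A=44  B=46  C=47  D=27  E=50
Turnaround (C−A): A=44  B=46  C=47  D=27  E=50
Waiting(D) = turnaround − burst = 27 − 6 = 21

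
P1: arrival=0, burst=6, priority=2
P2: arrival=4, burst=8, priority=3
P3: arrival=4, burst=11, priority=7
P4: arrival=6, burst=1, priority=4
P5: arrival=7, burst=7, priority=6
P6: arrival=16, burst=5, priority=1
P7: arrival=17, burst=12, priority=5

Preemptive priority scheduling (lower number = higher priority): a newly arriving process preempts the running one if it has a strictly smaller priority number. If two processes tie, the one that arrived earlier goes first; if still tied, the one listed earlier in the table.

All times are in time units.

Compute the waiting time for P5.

25

Gantt: | P1 0-6 | P2 6-14 | P4 14-15 | P5 15-16 | P6 16-21 | P7 21-33 | P5 33-39 | P3 39-50 |
Completion: P1=6  P2=14  P3=50  P4=15  P5=39  P6=21  P7=33
Turnaround (C−A): P1=6  P2=10  P3=46  P4=9  P5=32  P6=5  P7=16
Waiting(P5) = turnaround − burst = 32 − 7 = 25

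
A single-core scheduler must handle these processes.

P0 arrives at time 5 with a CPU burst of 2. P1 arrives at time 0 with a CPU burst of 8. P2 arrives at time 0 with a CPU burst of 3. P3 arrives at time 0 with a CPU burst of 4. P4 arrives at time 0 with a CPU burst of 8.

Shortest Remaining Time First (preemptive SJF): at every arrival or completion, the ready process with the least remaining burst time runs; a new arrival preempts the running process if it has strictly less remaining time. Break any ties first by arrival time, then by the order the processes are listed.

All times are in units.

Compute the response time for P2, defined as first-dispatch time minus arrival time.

Schedule: | P2 0-3 | P3 3-7 | P0 7-9 | P1 9-17 | P4 17-25 |
Completion: P0=9  P1=17  P2=3  P3=7  P4=25
Turnaround (C−A): P0=4  P1=17  P2=3  P3=7  P4=25
Response(P2) = first start − arrival = 0 − 0 = 0

0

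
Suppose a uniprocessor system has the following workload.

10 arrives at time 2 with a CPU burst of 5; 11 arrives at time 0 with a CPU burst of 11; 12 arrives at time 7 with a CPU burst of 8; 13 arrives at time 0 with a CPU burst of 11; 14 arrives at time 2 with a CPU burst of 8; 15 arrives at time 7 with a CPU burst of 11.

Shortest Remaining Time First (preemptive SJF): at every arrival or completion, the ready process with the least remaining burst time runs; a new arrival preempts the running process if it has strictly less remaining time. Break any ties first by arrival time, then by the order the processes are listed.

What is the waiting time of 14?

Gantt: | 11 0-2 | 10 2-7 | 14 7-15 | 12 15-23 | 11 23-32 | 13 32-43 | 15 43-54 |
Completion: 10=7  11=32  12=23  13=43  14=15  15=54
Turnaround (C−A): 10=5  11=32  12=16  13=43  14=13  15=47
Waiting(14) = turnaround − burst = 13 − 8 = 5

5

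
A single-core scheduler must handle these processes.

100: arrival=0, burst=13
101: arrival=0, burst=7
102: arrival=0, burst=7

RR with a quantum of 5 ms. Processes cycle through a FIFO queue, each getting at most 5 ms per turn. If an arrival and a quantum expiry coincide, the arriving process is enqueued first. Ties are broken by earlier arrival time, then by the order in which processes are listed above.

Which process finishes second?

102

Gantt: | 100 0-5 | 101 5-10 | 102 10-15 | 100 15-20 | 101 20-22 | 102 22-24 | 100 24-27 |
Completion: 100=27  101=22  102=24
Turnaround (C−A): 100=27  101=22  102=24
Finish order: 101 → 102 → 100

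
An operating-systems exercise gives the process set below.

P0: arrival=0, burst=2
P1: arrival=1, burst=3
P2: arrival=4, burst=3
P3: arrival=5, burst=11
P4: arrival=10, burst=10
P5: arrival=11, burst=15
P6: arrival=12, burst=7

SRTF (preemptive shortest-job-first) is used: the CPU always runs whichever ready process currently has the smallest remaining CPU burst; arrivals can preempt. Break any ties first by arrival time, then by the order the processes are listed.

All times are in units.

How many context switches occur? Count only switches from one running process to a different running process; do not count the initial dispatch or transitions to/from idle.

Timeline: | P0 0-2 | P1 2-5 | P2 5-8 | P3 8-19 | P6 19-26 | P4 26-36 | P5 36-51 |
Completion: P0=2  P1=5  P2=8  P3=19  P4=36  P5=51  P6=26

6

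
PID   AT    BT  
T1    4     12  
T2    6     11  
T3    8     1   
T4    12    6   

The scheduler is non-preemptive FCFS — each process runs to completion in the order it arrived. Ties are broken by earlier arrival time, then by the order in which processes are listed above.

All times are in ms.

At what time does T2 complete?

27

Gantt: | idle 0-4 | T1 4-16 | T2 16-27 | T3 27-28 | T4 28-34 |
Completion: T1=16  T2=27  T3=28  T4=34
Turnaround (C−A): T1=12  T2=21  T3=20  T4=22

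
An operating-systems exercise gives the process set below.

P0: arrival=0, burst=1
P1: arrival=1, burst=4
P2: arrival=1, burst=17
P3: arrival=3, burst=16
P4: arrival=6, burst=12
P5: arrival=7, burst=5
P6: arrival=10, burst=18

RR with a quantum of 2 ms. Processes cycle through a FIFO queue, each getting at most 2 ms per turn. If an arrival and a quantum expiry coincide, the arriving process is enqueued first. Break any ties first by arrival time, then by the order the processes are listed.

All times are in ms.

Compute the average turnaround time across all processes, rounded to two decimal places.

40.29

Gantt: | P0 0-1 | P1 1-3 | P2 3-5 | P3 5-7 | P1 7-9 | P2 9-11 | P4 11-13 | P5 13-15 | P3 15-17 | P6 17-19 | P2 19-21 | P4 21-23 | P5 23-25 | P3 25-27 | P6 27-29 | P2 29-31 | P4 31-33 | P5 33-34 | P3 34-36 | P6 36-38 | P2 38-40 | P4 40-42 | P3 42-44 | P6 44-46 | P2 46-48 | P4 48-50 | P3 50-52 | P6 52-54 | P2 54-56 | P4 56-58 | P3 58-60 | P6 60-62 | P2 62-64 | P3 64-66 | P6 66-68 | P2 68-69 | P6 69-73 |
Completion: P0=1  P1=9  P2=69  P3=66  P4=58  P5=34  P6=73
Turnaround (C−A): P0=1  P1=8  P2=68  P3=63  P4=52  P5=27  P6=63
Turnaround times: P0=1, P1=8, P2=68, P3=63, P4=52, P5=27, P6=63
Average turnaround = (1+8+68+63+52+27+63) / 7 = 282/7 = 40.29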